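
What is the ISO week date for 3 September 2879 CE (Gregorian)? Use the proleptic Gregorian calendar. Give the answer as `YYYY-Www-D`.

The weekday is Sunday (ISO weekday 7).
That Sunday belongs to ISO week 35 of ISO year 2879.

2879-W35-7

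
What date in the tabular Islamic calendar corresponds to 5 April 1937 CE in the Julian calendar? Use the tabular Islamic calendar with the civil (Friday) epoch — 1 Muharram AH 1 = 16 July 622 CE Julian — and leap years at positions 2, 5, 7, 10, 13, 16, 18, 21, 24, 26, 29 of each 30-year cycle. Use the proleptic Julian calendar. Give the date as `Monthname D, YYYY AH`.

Julian Day Number of the source date = 2428642.
Converting JDN 2428642 to the tabular Islamic calendar gives 6 Safar 1356 AH.

Safar 6, 1356 AH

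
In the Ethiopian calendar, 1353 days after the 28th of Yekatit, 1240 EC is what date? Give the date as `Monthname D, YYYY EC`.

Hidar 10, 1244 EC

The starting date is JDN 2176943; 2176943 + 1353 = 2178296.
JDN 2178296 corresponds to Hidar 10, 1244 EC.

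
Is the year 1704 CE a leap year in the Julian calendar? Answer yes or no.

1704 mod 4 = 0, so it is a leap year in the Julian calendar.

yes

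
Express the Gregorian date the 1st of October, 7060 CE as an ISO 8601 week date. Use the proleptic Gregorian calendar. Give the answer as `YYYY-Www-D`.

The weekday is Monday (ISO weekday 1).
That Monday belongs to ISO week 40 of ISO year 7060.

7060-W40-1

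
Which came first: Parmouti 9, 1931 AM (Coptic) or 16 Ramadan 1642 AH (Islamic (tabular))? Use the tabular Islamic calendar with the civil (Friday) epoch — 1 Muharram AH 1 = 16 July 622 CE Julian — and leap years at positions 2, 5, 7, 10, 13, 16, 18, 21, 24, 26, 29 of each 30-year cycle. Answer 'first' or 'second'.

First date → JDN 2530180; second date → JDN 2530207.
JDN 2530180 < JDN 2530207, so the first date is earlier.

first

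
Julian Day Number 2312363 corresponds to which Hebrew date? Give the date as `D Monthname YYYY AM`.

JDN 2312363 is 7 December 1618 in the Gregorian calendar.
In the Hebrew calendar that day is 20 Kislev 5379 AM.

20 Kislev 5379 AM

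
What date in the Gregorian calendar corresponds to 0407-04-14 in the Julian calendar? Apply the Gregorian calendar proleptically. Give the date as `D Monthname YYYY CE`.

15 April 407 CE

For dates in this range the Gregorian date is 1 day ahead of the Julian.
14 April 407 Julian + 1 day → 15 April 407 Gregorian.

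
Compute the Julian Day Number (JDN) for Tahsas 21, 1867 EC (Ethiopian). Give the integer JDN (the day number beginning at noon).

In the Gregorian calendar the same day is 29 December 1874.
JDN 2299161 is 15 October 1582 CE (Gregorian); the target day is +106726 days from there, so JDN = 2405887.

2405887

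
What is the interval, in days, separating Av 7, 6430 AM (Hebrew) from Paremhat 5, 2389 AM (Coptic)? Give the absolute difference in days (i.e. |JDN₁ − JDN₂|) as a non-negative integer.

JDN of the first date = 2696485.
JDN of the second date = 2697431.
|2697431 − 2696485| = 946.

946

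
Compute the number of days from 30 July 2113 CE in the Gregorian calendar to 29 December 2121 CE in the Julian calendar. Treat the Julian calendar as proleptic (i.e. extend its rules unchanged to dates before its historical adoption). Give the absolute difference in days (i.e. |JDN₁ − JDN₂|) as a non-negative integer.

JDN of the first date = 2493028.
JDN of the second date = 2496116.
|2496116 − 2493028| = 3088.

3088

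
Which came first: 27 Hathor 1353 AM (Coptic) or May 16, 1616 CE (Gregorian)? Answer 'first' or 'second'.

second

Converting both to JDN: 2318934 vs 2311428; the smaller is the second.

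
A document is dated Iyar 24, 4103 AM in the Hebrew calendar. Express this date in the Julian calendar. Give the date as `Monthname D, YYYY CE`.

The source date corresponds to 6 May 343 in the proleptic Gregorian calendar (JDN 1846463).
That day falls on 5 May 343 CE in the Julian calendar.

May 5, 343 CE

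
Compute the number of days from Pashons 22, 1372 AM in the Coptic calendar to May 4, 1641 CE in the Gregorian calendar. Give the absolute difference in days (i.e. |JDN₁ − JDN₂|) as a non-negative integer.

JDN of the first date = 2326049.
JDN of the second date = 2320547.
|2320547 − 2326049| = 5502.

5502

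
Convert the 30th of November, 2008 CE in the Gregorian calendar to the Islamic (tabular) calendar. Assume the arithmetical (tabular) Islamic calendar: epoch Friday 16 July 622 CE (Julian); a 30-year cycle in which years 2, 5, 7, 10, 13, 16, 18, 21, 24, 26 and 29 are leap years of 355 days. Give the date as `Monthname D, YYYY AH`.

Dhu al-Hijjah 1, 1429 AH

Both dates share Julian Day Number 2454801; in the tabular Islamic calendar that is 1 Dhu al-Hijjah 1429 AH.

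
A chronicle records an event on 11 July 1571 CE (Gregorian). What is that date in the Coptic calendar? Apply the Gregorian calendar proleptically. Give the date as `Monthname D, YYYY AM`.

Both dates share Julian Day Number 2295047; in the Coptic calendar that is 7 Epip 1287 AM.

Epip 7, 1287 AM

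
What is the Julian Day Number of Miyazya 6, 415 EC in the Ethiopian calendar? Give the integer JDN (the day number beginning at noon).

In the proleptic Gregorian calendar the same day is 2 April 423.
JDN 2400001 is 17 November 1858 CE (Gregorian), MJD 0; the target day is −524352 days from there, so JDN = 1875649.

1875649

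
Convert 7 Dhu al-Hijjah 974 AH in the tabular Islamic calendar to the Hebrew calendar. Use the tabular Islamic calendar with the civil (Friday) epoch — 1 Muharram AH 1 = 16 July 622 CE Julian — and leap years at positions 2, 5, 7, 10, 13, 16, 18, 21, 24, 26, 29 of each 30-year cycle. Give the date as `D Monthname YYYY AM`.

8 Tammuz 5327 AM

The source date corresponds to 25 June 1567 in the proleptic Gregorian calendar (JDN 2293570).
That day falls on 8 Tammuz 5327 AM in the Hebrew calendar.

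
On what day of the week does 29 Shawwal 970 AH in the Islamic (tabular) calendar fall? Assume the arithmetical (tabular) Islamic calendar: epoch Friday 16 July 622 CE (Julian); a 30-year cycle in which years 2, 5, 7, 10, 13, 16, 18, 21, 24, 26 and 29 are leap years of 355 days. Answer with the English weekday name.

Monday

Equivalently 1 July 1563 Gregorian, JDN 2292115.
2292115 ≡ 0 (mod 7); counting from Monday = 0 gives Monday.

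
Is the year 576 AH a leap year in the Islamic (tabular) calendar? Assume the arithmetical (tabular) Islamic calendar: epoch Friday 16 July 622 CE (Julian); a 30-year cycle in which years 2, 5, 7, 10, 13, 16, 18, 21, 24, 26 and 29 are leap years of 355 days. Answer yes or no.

no

Year 576 AH is year 6 of its 30-year cycle; leap positions are 2, 5, 7, 10, 13, 16, 18, 21, 24, 26, 29, so it is a common year (354 days).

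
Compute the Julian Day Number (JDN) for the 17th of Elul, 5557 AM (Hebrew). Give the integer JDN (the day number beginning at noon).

2377652

In the Gregorian calendar the same day is 8 September 1797.
JDN 2299161 is 15 October 1582 CE (Gregorian); the target day is +78491 days from there, so JDN = 2377652.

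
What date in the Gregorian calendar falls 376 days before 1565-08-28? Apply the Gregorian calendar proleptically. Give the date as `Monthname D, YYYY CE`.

August 17, 1564 CE

Counting 376 days back from JDN 2292904 reaches JDN 2292528, which is August 17, 1564 CE.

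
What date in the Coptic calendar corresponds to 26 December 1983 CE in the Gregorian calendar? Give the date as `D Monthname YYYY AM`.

16 Koiak 1700 AM

Both dates share Julian Day Number 2445695; in the Coptic calendar that is 16 Koiak 1700 AM.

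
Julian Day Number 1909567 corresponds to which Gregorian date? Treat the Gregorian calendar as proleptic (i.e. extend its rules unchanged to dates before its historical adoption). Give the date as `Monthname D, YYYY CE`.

JDN 2451545 is 1 Jan 2000; 1909567 is −541978 days from there.

February 12, 516 CE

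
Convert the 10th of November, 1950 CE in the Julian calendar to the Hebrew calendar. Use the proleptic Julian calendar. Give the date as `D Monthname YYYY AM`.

14 Kislev 5711 AM

Julian Day Number of the source date = 2433609.
Converting JDN 2433609 to the Hebrew calendar gives 14 Kislev 5711 AM.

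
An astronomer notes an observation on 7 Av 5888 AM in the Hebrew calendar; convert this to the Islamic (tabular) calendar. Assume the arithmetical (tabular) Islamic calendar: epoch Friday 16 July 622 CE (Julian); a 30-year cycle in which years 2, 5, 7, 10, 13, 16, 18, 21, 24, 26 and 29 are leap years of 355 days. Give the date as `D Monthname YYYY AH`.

Both dates share Julian Day Number 2498511; in the tabular Islamic calendar that is 6 Rabi' al-Thani 1553 AH.

6 Rabi' al-Thani 1553 AH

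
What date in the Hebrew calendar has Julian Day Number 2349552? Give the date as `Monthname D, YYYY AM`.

Elul 29, 5480 AM

The Gregorian equivalent of JDN 2349552 is 2 October 1720.
In the Hebrew calendar that day is Elul 29, 5480 AM.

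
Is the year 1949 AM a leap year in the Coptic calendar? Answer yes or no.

1949 mod 4 = 1; in the Coptic calendar a year is leap when year mod 4 = 3, so it is a common year.

no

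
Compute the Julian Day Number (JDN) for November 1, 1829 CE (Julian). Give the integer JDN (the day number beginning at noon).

Equivalently 13 November 1829 (Gregorian).
JDN 2451545 is 1 January 2000 CE (Gregorian); the target day is −62140 days from there, so JDN = 2389405.

2389405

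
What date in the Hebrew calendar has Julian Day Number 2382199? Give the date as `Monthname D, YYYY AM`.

The Gregorian equivalent of JDN 2382199 is 20 February 1810.
In the Hebrew calendar that day is Adar I 16, 5570 AM.

Adar I 16, 5570 AM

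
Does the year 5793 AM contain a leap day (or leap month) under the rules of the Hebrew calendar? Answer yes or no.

Hebrew year 5793 is year 17 of its 19-year Metonic cycle; leap years are at positions 3, 6, 8, 11, 14, 17, 19, so it is a leap year (13 months).

yes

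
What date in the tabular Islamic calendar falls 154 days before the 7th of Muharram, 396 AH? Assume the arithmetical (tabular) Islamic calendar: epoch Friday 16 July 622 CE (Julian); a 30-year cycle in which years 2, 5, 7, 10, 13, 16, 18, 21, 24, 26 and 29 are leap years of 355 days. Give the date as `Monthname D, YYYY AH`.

Counting 154 days back from JDN 2088421 reaches JDN 2088267, which is Sha'ban 1, 395 AH.

Sha'ban 1, 395 AH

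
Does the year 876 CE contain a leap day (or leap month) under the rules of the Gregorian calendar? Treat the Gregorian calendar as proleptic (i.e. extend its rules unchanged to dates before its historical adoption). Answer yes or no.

876 is divisible by 4 and not by 100, so it is a leap year.

yes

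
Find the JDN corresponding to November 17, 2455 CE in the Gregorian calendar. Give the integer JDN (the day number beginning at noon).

2618051

JDN 2451545 is 1 January 2000 CE (Gregorian); the target day is +166506 days from there, so JDN = 2618051.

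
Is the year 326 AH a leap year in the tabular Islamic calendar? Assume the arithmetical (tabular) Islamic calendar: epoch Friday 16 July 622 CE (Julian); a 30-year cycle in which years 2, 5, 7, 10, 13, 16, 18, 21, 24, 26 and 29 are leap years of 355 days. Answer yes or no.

Year 326 AH is year 26 of its 30-year cycle; leap positions are 2, 5, 7, 10, 13, 16, 18, 21, 24, 26, 29, so it is a leap year (355 days).

yes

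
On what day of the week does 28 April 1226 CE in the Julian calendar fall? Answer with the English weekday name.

This is JDN 2168972 (5 May 1226 Gregorian).
JDN 2168972 mod 7 = 1, and JDN 0 was a Monday, so this is a Tuesday.

Tuesday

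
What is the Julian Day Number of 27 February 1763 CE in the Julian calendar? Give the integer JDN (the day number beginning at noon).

2365051

Equivalently 10 March 1763 (Gregorian).
JDN 2451545 is 1 January 2000 CE (Gregorian); the target day is −86494 days from there, so JDN = 2365051.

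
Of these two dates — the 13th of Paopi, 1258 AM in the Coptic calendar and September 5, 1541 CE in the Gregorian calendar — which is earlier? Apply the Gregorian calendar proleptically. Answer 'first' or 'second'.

second

First date → JDN 2284191; second date → JDN 2284146.
JDN 2284146 < JDN 2284191, so the second date is earlier.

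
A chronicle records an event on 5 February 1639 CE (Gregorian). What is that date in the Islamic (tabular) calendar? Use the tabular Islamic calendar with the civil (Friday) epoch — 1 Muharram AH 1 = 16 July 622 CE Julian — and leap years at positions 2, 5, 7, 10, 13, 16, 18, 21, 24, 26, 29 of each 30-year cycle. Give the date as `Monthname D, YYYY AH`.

Shawwal 1, 1048 AH

Julian Day Number of the source date = 2319728.
Converting JDN 2319728 to the tabular Islamic calendar gives 1 Shawwal 1048 AH.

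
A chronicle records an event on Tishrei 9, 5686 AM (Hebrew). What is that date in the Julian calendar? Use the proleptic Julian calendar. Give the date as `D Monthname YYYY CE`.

Julian Day Number of the source date = 2424421.
Converting JDN 2424421 to the Julian calendar gives 14 September 1925 CE.

14 September 1925 CE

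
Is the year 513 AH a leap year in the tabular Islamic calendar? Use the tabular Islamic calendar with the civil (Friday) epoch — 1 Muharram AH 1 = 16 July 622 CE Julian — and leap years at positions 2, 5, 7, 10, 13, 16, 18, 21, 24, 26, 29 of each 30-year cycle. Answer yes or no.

Year 513 AH is year 3 of its 30-year cycle; leap positions are 2, 5, 7, 10, 13, 16, 18, 21, 24, 26, 29, so it is a common year (354 days).

no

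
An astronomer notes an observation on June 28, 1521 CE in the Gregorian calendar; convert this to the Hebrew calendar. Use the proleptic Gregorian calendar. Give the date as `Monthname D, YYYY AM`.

Tammuz 13, 5281 AM

Both dates share Julian Day Number 2276772; in the Hebrew calendar that is 13 Tammuz 5281 AM.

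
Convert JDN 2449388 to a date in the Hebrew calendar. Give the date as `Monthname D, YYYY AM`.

Shevat 23, 5754 AM

JDN 2449388 is 4 February 1994 in the Gregorian calendar.
In the Hebrew calendar that day is Shevat 23, 5754 AM.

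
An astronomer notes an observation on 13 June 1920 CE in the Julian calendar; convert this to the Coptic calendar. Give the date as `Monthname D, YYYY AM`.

Julian Day Number of the source date = 2422502.
Converting JDN 2422502 to the Coptic calendar gives 19 Paoni 1636 AM.

Paoni 19, 1636 AM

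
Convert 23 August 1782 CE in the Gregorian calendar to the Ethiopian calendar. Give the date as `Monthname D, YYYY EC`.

Julian Day Number of the source date = 2372157.
Converting JDN 2372157 to the Ethiopian calendar gives 19 Nehase 1774 EC.

Nehase 19, 1774 EC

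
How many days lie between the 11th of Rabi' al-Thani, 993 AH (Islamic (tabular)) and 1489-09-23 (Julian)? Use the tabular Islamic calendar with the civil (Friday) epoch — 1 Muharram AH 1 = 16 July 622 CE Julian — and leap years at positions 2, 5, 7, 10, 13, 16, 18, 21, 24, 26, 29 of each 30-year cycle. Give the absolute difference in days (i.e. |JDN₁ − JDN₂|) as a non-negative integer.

JDN of the first date = 2300071.
JDN of the second date = 2265181.
|2265181 − 2300071| = 34890.

34890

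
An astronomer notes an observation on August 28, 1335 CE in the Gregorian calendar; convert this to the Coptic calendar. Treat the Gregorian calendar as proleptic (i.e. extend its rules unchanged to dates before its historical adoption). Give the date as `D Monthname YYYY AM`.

27 Mesori 1051 AM

Julian Day Number of the source date = 2208898.
Converting JDN 2208898 to the Coptic calendar gives 27 Mesori 1051 AM.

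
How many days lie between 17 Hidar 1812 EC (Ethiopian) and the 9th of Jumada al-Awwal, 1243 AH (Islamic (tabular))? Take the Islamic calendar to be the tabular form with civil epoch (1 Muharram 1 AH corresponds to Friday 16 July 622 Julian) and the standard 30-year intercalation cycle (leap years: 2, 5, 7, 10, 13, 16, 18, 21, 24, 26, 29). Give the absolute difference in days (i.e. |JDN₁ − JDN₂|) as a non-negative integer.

2924

JDN of the first date = 2385765.
JDN of the second date = 2388689.
|2388689 − 2385765| = 2924.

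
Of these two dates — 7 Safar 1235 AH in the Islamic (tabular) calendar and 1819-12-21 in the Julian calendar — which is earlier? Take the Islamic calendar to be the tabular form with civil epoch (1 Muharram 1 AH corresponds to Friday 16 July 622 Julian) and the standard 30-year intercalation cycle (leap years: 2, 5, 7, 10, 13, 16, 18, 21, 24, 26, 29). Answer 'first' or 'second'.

First date → JDN 2385764; second date → JDN 2385802.
JDN 2385764 < JDN 2385802, so the first date is earlier.

first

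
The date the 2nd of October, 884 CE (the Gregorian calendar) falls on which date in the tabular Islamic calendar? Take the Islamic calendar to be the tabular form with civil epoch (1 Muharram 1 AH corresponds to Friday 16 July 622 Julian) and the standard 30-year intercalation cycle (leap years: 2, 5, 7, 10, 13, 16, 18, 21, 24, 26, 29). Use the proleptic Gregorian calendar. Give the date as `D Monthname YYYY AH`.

3 Rabi' al-Thani 271 AH

Julian Day Number of the source date = 2044210.
Converting JDN 2044210 to the tabular Islamic calendar gives 3 Rabi' al-Thani 271 AH.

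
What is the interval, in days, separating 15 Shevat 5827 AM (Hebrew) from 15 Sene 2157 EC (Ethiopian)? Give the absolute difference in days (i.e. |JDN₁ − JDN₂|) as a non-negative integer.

35937

First date → JDN 2476047; second date → JDN 2511984.
The interval is |2476047 − 2511984| = 35937 days.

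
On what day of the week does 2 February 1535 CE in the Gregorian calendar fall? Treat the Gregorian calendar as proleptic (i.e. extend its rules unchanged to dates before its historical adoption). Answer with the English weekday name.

Saturday

JDN 2281739 mod 7 = 5, and JDN 0 was a Monday, so this is a Saturday.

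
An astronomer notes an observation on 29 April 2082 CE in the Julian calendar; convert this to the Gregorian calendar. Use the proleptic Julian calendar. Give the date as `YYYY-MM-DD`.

At this point the Julian calendar is 13 days behind the Gregorian.
29 April 2082 Julian + 13 days → 12 May 2082 Gregorian.

2082-05-12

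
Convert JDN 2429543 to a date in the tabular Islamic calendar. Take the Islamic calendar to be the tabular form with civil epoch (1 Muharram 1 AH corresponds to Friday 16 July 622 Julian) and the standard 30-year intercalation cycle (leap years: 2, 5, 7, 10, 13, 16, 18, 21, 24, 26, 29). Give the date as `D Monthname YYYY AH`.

21 Sha'ban 1358 AH

The Gregorian equivalent of JDN 2429543 is 6 October 1939.
In the tabular Islamic calendar that day is 21 Sha'ban 1358 AH.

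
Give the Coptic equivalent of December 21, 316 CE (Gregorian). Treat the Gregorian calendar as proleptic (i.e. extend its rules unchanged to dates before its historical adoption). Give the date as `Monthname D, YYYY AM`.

Both dates share Julian Day Number 1836831; in the Coptic calendar that is 24 Koiak 33 AM.

Koiak 24, 33 AM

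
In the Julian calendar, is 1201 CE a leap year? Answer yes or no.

1201 mod 4 = 1, so it is a common year in the Julian calendar.

no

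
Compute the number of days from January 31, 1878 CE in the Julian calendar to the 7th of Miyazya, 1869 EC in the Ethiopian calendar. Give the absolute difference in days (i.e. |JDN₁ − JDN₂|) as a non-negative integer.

First date → JDN 2407028; second date → JDN 2406724.
The interval is |2407028 − 2406724| = 304 days.

304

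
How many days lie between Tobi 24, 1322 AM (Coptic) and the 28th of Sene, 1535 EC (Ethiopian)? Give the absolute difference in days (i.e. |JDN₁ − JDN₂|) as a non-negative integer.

JDN of the first date = 2307668.
JDN of the second date = 2284811.
|2284811 − 2307668| = 22857.

22857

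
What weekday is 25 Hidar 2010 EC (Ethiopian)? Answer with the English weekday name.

Equivalently 4 December 2017 Gregorian, JDN 2458092.
Since JDN mod 7 = 0 (0 = Monday), the day is Monday.

Monday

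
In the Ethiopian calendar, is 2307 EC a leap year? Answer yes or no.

yes

2307 mod 4 = 3; in the Ethiopian calendar a year is leap when year mod 4 = 3, so it is a leap year.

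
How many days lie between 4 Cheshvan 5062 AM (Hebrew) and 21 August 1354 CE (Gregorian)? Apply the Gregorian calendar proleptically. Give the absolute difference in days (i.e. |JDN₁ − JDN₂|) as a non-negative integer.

JDN of the first date = 2196528.
JDN of the second date = 2215831.
|2215831 − 2196528| = 19303.

19303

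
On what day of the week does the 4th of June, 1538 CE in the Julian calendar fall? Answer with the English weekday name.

Tuesday

Equivalently 14 June 1538 Gregorian, JDN 2282967.
2282967 ≡ 1 (mod 7); counting from Monday = 0 gives Tuesday.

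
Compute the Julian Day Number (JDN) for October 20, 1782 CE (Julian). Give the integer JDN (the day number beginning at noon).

In the Gregorian calendar the same day is 31 October 1782.
JDN 2451545 is 1 January 2000 CE (Gregorian); the target day is −79319 days from there, so JDN = 2372226.

2372226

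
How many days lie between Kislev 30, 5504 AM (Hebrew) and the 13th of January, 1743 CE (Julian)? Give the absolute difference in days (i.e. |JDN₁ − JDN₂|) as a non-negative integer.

326

JDN of the first date = 2358027.
JDN of the second date = 2357701.
|2357701 − 2358027| = 326.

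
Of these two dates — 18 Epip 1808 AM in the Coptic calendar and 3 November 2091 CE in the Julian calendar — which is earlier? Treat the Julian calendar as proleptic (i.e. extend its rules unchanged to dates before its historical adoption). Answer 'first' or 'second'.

second

First date → JDN 2485354; second date → JDN 2485102.
JDN 2485102 < JDN 2485354, so the second date is earlier.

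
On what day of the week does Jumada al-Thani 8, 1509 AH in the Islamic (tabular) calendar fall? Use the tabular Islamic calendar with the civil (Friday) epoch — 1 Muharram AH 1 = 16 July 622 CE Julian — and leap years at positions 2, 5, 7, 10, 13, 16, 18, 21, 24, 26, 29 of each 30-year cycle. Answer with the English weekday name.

In the Gregorian calendar this is 24 January 2086 (JDN 2482980).
Since JDN mod 7 = 3 (0 = Monday), the day is Thursday.

Thursday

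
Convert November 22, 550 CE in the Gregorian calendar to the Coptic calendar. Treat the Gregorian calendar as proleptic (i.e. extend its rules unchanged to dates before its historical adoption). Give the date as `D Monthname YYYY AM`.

24 Hathor 267 AM

Both dates share Julian Day Number 1922269; in the Coptic calendar that is 24 Hathor 267 AM.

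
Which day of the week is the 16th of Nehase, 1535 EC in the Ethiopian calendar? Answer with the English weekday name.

Thursday

In the proleptic Gregorian calendar this is 19 August 1543 (JDN 2284859).
Since JDN mod 7 = 3 (0 = Monday), the day is Thursday.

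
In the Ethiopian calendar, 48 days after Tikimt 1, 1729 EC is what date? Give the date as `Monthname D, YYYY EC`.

JDN of Tikimt 1, 1729 EC = 2355403.
2355403 + 48 = 2355451.
JDN 2355451 in the Ethiopian calendar is Hidar 19, 1729 EC.

Hidar 19, 1729 EC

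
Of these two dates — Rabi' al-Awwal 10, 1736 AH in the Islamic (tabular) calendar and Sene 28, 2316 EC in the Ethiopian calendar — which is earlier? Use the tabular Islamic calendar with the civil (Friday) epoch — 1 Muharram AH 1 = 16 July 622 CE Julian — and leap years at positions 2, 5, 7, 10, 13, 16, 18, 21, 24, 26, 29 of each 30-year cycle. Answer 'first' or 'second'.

First date → JDN 2563334; second date → JDN 2570072.
JDN 2563334 < JDN 2570072, so the first date is earlier.

first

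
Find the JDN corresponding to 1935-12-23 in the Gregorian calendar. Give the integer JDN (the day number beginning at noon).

JDN 2451545 is 1 January 2000 CE (Gregorian); the target day is −23385 days from there, so JDN = 2428160.

2428160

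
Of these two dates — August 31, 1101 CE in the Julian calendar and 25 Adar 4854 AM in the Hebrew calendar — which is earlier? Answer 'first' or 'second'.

The two dates have Julian Day Numbers 2123441 and 2120716 respectively.
Since 2120716 < 2123441, the second date comes first.

second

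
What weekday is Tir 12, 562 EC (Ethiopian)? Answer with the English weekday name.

This is JDN 1929257 (9 January 570 Gregorian).
1929257 ≡ 1 (mod 7); counting from Monday = 0 gives Tuesday.

Tuesday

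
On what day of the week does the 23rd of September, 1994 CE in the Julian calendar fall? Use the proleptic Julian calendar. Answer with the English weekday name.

Equivalently 6 October 1994 Gregorian, JDN 2449632.
JDN 2449632 mod 7 = 3, and JDN 0 was a Monday, so this is a Thursday.

Thursday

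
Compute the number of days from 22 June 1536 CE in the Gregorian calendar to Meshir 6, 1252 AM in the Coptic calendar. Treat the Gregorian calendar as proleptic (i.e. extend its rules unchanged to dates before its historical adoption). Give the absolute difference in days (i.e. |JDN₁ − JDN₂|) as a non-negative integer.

132

JDN of the first date = 2282245.
JDN of the second date = 2282113.
|2282113 − 2282245| = 132.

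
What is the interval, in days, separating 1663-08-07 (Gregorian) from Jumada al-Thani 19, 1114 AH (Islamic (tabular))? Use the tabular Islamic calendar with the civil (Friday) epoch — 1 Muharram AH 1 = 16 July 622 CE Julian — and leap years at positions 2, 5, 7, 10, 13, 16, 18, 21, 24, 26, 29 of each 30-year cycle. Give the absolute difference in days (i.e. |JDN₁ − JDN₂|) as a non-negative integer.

JDN of the first date = 2328677.
JDN of the second date = 2343016.
|2343016 − 2328677| = 14339.

14339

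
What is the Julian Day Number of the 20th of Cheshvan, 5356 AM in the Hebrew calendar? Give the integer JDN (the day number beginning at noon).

In the Gregorian calendar the same day is 23 October 1595.
JDN 2451545 is 1 January 2000 CE (Gregorian); the target day is −147628 days from there, so JDN = 2303917.

2303917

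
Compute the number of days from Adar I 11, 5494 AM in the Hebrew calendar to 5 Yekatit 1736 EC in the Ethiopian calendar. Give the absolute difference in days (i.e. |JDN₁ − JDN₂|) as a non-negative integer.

First date → JDN 2354435; second date → JDN 2358084.
The interval is |2354435 − 2358084| = 3649 days.

3649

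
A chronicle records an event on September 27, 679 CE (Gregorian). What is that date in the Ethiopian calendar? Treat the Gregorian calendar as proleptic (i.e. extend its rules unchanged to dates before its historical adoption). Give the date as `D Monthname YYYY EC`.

Both dates share Julian Day Number 1969329; in the Ethiopian calendar that is 26 Meskerem 672 EC.

26 Meskerem 672 EC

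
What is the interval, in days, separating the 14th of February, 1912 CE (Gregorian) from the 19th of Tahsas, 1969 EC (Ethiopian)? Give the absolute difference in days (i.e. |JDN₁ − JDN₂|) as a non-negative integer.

23694

JDN of the first date = 2419447.
JDN of the second date = 2443141.
|2443141 − 2419447| = 23694.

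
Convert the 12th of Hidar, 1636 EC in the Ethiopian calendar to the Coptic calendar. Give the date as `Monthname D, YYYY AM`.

Both dates share Julian Day Number 2321476; in the Coptic calendar that is 12 Hathor 1360 AM.

Hathor 12, 1360 AM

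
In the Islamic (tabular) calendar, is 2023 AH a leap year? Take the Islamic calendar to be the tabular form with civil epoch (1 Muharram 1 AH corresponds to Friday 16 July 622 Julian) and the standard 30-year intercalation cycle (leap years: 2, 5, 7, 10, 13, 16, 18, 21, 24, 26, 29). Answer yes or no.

yes

Year 2023 AH is year 13 of its 30-year cycle; leap positions are 2, 5, 7, 10, 13, 16, 18, 21, 24, 26, 29, so it is a leap year (355 days).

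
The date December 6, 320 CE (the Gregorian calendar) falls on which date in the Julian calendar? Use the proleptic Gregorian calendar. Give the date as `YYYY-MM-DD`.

The Julian–Gregorian offset here is 1 day (Julian trailing).
6 December 320 Gregorian − 1 day → 5 December 320 Julian.

0320-12-05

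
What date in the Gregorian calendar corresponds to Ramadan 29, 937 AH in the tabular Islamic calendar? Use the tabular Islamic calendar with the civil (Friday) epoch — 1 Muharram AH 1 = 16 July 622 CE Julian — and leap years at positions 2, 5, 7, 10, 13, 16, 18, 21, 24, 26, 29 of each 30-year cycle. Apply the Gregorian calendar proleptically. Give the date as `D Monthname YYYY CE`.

Both dates share Julian Day Number 2280391; in the Gregorian calendar that is 26 May 1531 CE.

26 May 1531 CE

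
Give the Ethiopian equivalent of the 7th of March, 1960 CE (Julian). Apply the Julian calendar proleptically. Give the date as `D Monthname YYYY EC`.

Julian Day Number of the source date = 2437014.
Converting JDN 2437014 to the Ethiopian calendar gives 11 Megabit 1952 EC.

11 Megabit 1952 EC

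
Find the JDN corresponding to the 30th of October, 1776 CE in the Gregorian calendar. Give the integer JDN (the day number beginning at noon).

2370034

JDN 2451545 is 1 January 2000 CE (Gregorian); the target day is −81511 days from there, so JDN = 2370034.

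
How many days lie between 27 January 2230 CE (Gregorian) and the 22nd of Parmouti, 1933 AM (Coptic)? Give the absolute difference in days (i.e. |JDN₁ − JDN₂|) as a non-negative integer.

First date → JDN 2535577; second date → JDN 2530924.
The interval is |2535577 − 2530924| = 4653 days.

4653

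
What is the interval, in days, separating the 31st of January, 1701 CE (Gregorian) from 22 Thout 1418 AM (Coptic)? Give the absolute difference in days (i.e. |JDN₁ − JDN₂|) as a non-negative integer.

JDN of the first date = 2342368.
JDN of the second date = 2342610.
|2342610 − 2342368| = 242.

242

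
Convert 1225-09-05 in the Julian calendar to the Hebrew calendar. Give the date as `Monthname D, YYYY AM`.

Tishrei 2, 4986 AM

The source date corresponds to 12 September 1225 in the proleptic Gregorian calendar (JDN 2168737).
That day falls on 2 Tishrei 4986 AM in the Hebrew calendar.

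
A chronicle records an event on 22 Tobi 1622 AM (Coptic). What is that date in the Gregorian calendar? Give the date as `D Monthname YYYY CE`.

Julian Day Number of the source date = 2417241.
Converting JDN 2417241 to the Gregorian calendar gives 30 January 1906 CE.

30 January 1906 CE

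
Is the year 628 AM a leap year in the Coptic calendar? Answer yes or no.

628 mod 4 = 0; in the Coptic calendar a year is leap when year mod 4 = 3, so it is a common year.

no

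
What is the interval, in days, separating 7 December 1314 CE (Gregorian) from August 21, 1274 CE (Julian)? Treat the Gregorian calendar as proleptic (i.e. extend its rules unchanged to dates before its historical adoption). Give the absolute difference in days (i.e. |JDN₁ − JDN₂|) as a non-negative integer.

14710

JDN of the first date = 2201329.
JDN of the second date = 2186619.
|2186619 − 2201329| = 14710.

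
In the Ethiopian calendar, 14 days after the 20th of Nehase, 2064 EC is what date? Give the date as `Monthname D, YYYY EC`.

The starting date is JDN 2478081; 2478081 + 14 = 2478095.
JDN 2478095 corresponds to Pagume 4, 2064 EC.

Pagume 4, 2064 EC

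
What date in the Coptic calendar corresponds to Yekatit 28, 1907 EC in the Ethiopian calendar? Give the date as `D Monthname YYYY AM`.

28 Meshir 1631 AM

The source date corresponds to 7 March 1915 in the Gregorian calendar (JDN 2420564).
That day falls on 28 Meshir 1631 AM in the Coptic calendar.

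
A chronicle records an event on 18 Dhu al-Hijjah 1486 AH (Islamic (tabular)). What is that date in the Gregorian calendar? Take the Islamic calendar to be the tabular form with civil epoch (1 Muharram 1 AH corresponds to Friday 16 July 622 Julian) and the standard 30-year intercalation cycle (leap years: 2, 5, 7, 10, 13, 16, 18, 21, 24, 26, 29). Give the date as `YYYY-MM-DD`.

Both dates share Julian Day Number 2475016; in the Gregorian calendar that is 5 April 2064 CE.

2064-04-05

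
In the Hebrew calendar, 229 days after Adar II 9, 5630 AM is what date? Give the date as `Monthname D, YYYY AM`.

The starting date is JDN 2404134; 2404134 + 229 = 2404363.
JDN 2404363 corresponds to Cheshvan 2, 5631 AM.

Cheshvan 2, 5631 AM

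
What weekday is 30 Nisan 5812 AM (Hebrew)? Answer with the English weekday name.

In the Gregorian calendar this is 29 April 2052 (JDN 2470657).
Since JDN mod 7 = 0 (0 = Monday), the day is Monday.

Monday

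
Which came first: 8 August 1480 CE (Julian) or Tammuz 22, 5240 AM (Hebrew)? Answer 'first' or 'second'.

second

The two dates have Julian Day Numbers 2261848 and 2261809 respectively.
Since 2261809 < 2261848, the second date comes first.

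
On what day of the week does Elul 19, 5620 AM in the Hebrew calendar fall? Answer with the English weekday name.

Thursday

In the Gregorian calendar this is 6 September 1860 (JDN 2400660).
2400660 ≡ 3 (mod 7); counting from Monday = 0 gives Thursday.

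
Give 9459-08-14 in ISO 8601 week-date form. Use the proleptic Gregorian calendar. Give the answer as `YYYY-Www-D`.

The weekday is Sunday (ISO weekday 7).
That Sunday belongs to ISO week 32 of ISO year 9459.

9459-W32-7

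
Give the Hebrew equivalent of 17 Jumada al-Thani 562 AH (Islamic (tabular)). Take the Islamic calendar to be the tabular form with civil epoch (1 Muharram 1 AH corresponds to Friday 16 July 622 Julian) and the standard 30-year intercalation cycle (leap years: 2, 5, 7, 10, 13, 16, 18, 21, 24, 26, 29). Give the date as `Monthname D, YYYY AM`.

Julian Day Number of the source date = 2147404.
Converting JDN 2147404 to the Hebrew calendar gives 19 Nisan 4927 AM.

Nisan 19, 4927 AM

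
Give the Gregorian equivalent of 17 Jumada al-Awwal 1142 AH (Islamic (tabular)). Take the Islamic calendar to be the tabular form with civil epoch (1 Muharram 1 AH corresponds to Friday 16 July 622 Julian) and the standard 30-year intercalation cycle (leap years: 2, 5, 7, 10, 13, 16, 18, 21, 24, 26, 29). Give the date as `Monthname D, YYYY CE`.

December 8, 1729 CE

Both dates share Julian Day Number 2352906; in the Gregorian calendar that is 8 December 1729 CE.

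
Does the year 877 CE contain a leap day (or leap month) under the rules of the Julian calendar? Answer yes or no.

no

877 mod 4 = 1, so it is a common year in the Julian calendar.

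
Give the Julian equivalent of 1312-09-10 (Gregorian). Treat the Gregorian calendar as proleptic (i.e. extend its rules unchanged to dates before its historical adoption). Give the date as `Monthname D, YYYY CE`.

September 2, 1312 CE

At this point the Julian calendar is 8 days behind the Gregorian.
10 September 1312 Gregorian − 8 days → 2 September 1312 Julian.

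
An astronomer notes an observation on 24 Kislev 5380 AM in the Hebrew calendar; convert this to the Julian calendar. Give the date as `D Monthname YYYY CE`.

21 November 1619 CE

Julian Day Number of the source date = 2312722.
Converting JDN 2312722 to the Julian calendar gives 21 November 1619 CE.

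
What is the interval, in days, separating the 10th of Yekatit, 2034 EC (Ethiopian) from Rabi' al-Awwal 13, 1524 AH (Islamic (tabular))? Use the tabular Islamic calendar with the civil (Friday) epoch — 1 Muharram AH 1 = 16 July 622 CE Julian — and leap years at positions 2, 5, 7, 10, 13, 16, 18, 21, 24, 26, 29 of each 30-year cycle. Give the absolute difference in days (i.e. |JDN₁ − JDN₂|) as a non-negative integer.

21278

JDN of the first date = 2466933.
JDN of the second date = 2488211.
|2488211 − 2466933| = 21278.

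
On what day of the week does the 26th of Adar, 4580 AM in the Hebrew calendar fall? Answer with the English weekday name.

Friday

This is JDN 2020638 (20 March 820 Gregorian).
2020638 ≡ 4 (mod 7); counting from Monday = 0 gives Friday.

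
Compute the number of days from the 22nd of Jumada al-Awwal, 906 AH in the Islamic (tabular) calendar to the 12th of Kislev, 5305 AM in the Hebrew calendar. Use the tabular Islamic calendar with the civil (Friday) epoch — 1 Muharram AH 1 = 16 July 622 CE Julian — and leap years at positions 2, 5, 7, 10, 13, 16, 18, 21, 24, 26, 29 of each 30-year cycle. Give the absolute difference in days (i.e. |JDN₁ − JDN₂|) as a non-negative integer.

First date → JDN 2269281; second date → JDN 2285335.
The interval is |2269281 − 2285335| = 16054 days.

16054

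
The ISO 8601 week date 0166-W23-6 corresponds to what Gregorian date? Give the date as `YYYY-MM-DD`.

0166-06-07

ISO week 1 of 166 is the week containing the first Thursday of 166.
Week 23, day 6 (Saturday) lands on 0166-06-07.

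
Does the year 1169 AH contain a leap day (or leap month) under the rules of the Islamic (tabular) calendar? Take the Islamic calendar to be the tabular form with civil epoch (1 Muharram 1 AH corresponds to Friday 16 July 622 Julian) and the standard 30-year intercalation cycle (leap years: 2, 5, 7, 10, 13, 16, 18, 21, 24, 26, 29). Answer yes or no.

yes

Year 1169 AH is year 29 of its 30-year cycle; leap positions are 2, 5, 7, 10, 13, 16, 18, 21, 24, 26, 29, so it is a leap year (355 days).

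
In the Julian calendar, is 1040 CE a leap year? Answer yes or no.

1040 mod 4 = 0, so it is a leap year in the Julian calendar.

yes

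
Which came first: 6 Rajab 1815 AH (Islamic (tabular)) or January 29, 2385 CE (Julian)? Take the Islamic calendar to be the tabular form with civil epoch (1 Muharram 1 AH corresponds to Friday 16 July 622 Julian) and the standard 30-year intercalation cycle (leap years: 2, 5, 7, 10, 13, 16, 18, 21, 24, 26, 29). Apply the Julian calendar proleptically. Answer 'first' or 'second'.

First date → JDN 2591443; second date → JDN 2592208.
JDN 2591443 < JDN 2592208, so the first date is earlier.

first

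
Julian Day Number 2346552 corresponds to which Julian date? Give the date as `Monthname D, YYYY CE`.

July 5, 1712 CE

The Gregorian equivalent of JDN 2346552 is 16 July 1712.
In the Julian calendar that day is July 5, 1712 CE.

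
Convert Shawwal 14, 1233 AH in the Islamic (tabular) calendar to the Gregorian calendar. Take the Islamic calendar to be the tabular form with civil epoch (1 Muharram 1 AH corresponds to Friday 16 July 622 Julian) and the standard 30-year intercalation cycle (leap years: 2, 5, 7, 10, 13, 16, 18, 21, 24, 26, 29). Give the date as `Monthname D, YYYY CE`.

August 17, 1818 CE

Julian Day Number of the source date = 2385299.
Converting JDN 2385299 to the Gregorian calendar gives 17 August 1818 CE.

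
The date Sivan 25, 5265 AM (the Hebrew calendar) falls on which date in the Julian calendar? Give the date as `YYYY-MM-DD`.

1505-05-28

The source date corresponds to 7 June 1505 in the proleptic Gregorian calendar (JDN 2270907).
That day falls on 28 May 1505 CE in the Julian calendar.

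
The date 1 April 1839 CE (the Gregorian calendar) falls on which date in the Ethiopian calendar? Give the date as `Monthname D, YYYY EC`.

Julian Day Number of the source date = 2392831.
Converting JDN 2392831 to the Ethiopian calendar gives 24 Megabit 1831 EC.

Megabit 24, 1831 EC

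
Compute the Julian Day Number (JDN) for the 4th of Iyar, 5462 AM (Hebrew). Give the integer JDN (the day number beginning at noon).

Equivalently 2 May 1702 (Gregorian).
JDN 2299161 is 15 October 1582 CE (Gregorian); the target day is +43663 days from there, so JDN = 2342824.

2342824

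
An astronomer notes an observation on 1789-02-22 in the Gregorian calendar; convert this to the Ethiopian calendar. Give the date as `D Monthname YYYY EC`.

17 Yekatit 1781 EC

Both dates share Julian Day Number 2374532; in the Ethiopian calendar that is 17 Yekatit 1781 EC.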